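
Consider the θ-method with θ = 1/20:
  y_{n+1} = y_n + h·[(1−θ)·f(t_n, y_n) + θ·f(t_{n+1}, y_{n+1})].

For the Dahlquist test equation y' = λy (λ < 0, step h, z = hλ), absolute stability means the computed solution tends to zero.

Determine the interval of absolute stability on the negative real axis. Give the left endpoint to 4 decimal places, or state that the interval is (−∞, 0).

z∈(-2.2222,0).

On y'=λy, z=hλ:
  y_{n+1} = y_n + z·[19/20·y_n + 1/20·y_{n+1}] ⇒ (1 − 1/20z)y_{n+1} = (1 + 19/20z)y_n
  Hence R(z) = (1 + 19/20z)/(1 − 1/20z).

Need |R(x)|<1, x<0.
x=-0.39: |R|=0.6175
R=−1: 1+19/20x = −1+1/20x ⇒ -9/10x=2 ⇒ x=2/(-9/10)=-2.2222
Confirm numerically:
  x=-1.491: |R|=0.38756 <1
  x=-1.169: |R|=0.10445 <1
  x=-1.126: |R|=0.06599 <1
  x=-0.973: |R|=0.07214 <1
  x=-2.789: |R|=1.44767 >1
  x=-2.643: |R|=1.33450 >1
Stable set (-2.2222, 0).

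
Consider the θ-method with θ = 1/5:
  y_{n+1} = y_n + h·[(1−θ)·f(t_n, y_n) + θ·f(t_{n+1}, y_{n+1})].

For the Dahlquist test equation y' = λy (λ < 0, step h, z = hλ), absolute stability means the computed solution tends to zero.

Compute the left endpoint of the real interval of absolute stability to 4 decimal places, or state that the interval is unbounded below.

With y'=λy (z=hλ):
  y_{n+1} = y_n + z·[4/5·y_n + 1/5·y_{n+1}] ⇒ (1 − 1/5z)y_{n+1} = (1 + 4/5z)y_n
  Hence R(z) = (1 + 4/5z)/(1 − 1/5z).

Solve |R(x)|<1 on ℝ⁻.
x=-1.71: |R|=0.2742
R=−1: 1+4/5x = −1+1/5x ⇒ -3/5x=2 ⇒ x=2/(-3/5)=-3.3333
Confirm numerically:
  x=-3.090: |R|=0.90977 <1
  x=-2.744: |R|=0.77169 <1
  x=-2.733: |R|=0.76710 <1
  x=-2.509: |R|=0.67066 <1
  x=-3.816: |R|=1.16425 >1
  x=-3.759: |R|=1.14579 >1
  x=-3.701: |R|=1.12677 >1
Stable set (-3.3333, 0).

left endpoint -3.3333.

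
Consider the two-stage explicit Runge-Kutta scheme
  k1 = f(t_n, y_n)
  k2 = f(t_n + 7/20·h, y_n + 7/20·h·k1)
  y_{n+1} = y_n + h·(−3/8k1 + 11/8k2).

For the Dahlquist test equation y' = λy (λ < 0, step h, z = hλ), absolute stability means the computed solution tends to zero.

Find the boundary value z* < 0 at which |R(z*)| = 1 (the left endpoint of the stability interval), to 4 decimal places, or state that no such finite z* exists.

z* = -2.0779.

With y'=λy (z=hλ):
  k1=λy_n ⇒ h·k1=z·y_n;  k2=λ(1+7/20z)y_n ⇒ h·k2=z(1+7/20z)y_n
  y_{n+1}/y_n = 1 − 3/8z + 11/8z(1+7/20z) = 1 + z + 77/160z²
  R(z) = 1 + z + 77/160z².

Solve |R(x)|<1 on ℝ⁻.
x=-0.75: |R|=0.5207
R=1: x+77/160x²=0 ⇒ x=−160/77=-2.0779; min R=1−1/(4·77/160)=0.4805>−1
Confirm numerically:
  x=-1.790: |R|=0.75197 <1
  x=-1.127: |R|=0.48425 <1
  x=-1.028: |R|=0.48058 <1
  x=-2.351: |R|=1.30897 >1
  x=-2.321: |R|=1.27151 >1
  x=-2.316: |R|=1.26536 >1
Interval (-2.0779, 0).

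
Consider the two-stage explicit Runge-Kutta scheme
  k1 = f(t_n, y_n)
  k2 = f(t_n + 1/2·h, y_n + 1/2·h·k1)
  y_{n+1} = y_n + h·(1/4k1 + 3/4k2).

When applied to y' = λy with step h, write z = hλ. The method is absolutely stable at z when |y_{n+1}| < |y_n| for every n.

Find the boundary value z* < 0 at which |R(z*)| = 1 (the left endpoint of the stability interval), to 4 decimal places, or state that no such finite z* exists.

left endpoint -2.6667.

Set f=λy, z=hλ:
  k1=λy_n ⇒ h·k1=z·y_n;  k2=λ(1+1/2z)y_n ⇒ h·k2=z(1+1/2z)y_n
  y_{n+1}/y_n = 1 + 1/4z + 3/4z(1+1/2z) = 1 + z + 3/8z²
  ⇒ R(z) = 1 + z + 3/8z².

Need |R(x)|<1, x<0.
x=-1.16: |R|=0.3446
R=1: x+3/8x²=0 ⇒ x=−8/3=-2.6667; min R=1−1/(4·3/8)=0.3333>−1
Confirm numerically:
  x=-2.413: |R|=0.77046 <1
  x=-1.965: |R|=0.48296 <1
  x=-1.478: |R|=0.34118 <1
  x=-3.243: |R|=1.70089 >1
  x=-3.236: |R|=1.69089 >1
  x=-3.174: |R|=1.60385 >1
So |R|<1 on (-2.6667, 0).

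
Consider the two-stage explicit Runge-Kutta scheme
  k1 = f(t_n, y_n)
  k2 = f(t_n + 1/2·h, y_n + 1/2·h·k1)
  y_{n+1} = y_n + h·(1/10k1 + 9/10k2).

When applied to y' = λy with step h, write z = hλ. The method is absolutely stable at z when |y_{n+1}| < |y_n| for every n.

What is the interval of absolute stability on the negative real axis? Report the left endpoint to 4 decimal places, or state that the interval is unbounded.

(-2.2222, 0).

With y'=λy (z=hλ):
  k1=λy_n ⇒ h·k1=z·y_n;  k2=λ(1+1/2z)y_n ⇒ h·k2=z(1+1/2z)y_n
  y_{n+1}/y_n = 1 + 1/10z + 9/10z(1+1/2z) = 1 + z + 9/20z²
  so R(z) = 1 + z + 9/20z².

Solve |R(x)|<1 on ℝ⁻.
x=-1.47: |R|=0.5024
R=1: x+9/20x²=0 ⇒ x=−20/9=-2.2222; min R=1−1/(4·9/20)=0.4444>−1
Confirm numerically:
  x=-1.903: |R|=0.72663 <1
  x=-1.361: |R|=0.47254 <1
  x=-1.203: |R|=0.44824 <1
  x=-2.555: |R|=1.38261 >1
  x=-2.265: |R|=1.04360 >1
So |R|<1 on (-2.2222, 0).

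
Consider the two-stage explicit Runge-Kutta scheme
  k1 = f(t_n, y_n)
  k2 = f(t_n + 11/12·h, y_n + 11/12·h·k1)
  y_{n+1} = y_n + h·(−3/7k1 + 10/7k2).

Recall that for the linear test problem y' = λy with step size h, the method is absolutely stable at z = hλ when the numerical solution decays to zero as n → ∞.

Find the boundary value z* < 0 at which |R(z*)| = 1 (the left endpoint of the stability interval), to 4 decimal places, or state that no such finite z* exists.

On y'=λy, z=hλ:
  k1=λy_n ⇒ h·k1=z·y_n;  k2=λ(1+11/12z)y_n ⇒ h·k2=z(1+11/12z)y_n
  y_{n+1}/y_n = 1 − 3/7z + 10/7z(1+11/12z) = 1 + z + 55/42z²
  so R(z) = 1 + z + 55/42z².

Need |R(x)|<1, x<0.
x=-1.12: |R|=1.5227
R=1: x+55/42x²=0 ⇒ x=−42/55=-0.7636; min R=1−1/(4·55/42)=0.8091>−1
Confirm numerically:
  x=-0.592: |R|=0.86694 <1
  x=-0.542: |R|=0.84269 <1
  x=-0.418: |R|=0.81081 <1
  x=-0.409: |R|=0.81006 <1
  x=-1.119: |R|=1.52073 >1
  x=-0.804: |R|=1.04250 >1
Interval (-0.7636, 0).

left endpoint -0.7636.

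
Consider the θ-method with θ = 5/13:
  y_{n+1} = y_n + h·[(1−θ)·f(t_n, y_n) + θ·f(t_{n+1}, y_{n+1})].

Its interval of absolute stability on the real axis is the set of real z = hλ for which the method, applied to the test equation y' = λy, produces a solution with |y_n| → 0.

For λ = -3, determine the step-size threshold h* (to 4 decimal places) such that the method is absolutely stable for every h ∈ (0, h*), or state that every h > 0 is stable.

(-8.6667,0); λ=-3 ⇒ h* = (26/3)/3 = 2.8889.

With y'=λy (z=hλ):
  y_{n+1} = y_n + z·[8/13·y_n + 5/13·y_{n+1}] ⇒ (1 − 5/13z)y_{n+1} = (1 + 8/13z)y_n
  Hence R(z) = (1 + 8/13z)/(1 − 5/13z).

Boundary: |R(x)|=1, x<0.
x=-0.66: |R|=0.4736
R=−1: 1+8/13x = −1+5/13x ⇒ -3/13x=2 ⇒ x=2/(-3/13)=-8.6667
Confirm numerically:
  x=-7.646: |R|=0.94023 <1
  x=-5.341: |R|=0.74872 <1
  x=-4.669: |R|=0.67002 <1
  x=-8.943: |R|=1.01436 >1
  x=-8.911: |R|=1.01274 >1
  x=-8.761: |R|=1.00498 >1
Stable set (-8.6667, 0).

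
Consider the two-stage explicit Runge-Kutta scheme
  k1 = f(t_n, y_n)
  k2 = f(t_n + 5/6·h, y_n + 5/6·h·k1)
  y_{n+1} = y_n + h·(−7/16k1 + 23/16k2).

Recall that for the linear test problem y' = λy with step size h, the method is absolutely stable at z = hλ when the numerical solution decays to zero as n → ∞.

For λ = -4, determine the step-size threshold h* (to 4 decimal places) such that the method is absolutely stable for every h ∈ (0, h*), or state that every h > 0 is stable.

With y'=λy (z=hλ):
  k1=λy_n ⇒ h·k1=z·y_n;  k2=λ(1+5/6z)y_n ⇒ h·k2=z(1+5/6z)y_n
  y_{n+1}/y_n = 1 − 7/16z + 23/16z(1+5/6z) = 1 + z + 115/96z²
  ⇒ R(z) = 1 + z + 115/96z².

Solve |R(x)|<1 on ℝ⁻.
x=-0.44: |R|=0.7919
R=1: x+115/96x²=0 ⇒ x=−96/115=-0.8348; min R=1−1/(4·115/96)=0.7913>−1
Confirm numerically:
  x=-0.678: |R|=0.87266 <1
  x=-0.563: |R|=0.81670 <1
  x=-0.382: |R|=0.79280 <1
  x=-1.272: |R|=1.66621 >1
  x=-1.026: |R|=1.23502 >1
  x=-1.008: |R|=1.20916 >1
Stable set (-0.8348, 0).

(-0.8348,0); λ=-4 ⇒ h* = (96/115)/4 = 0.2087.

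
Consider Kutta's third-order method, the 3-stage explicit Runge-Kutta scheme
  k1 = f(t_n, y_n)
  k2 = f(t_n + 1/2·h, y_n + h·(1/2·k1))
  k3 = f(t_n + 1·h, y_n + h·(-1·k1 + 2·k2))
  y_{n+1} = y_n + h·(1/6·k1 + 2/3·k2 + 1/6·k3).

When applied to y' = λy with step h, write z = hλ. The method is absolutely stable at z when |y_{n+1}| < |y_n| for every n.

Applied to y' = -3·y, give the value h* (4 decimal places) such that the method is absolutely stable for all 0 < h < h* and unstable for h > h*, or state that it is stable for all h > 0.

(-2.5127,0); λ=-3 ⇒ h* = 0.8376.

With y'=λy (z=hλ):
  order 3, 3-stage ⇒ R(z)=1+z+z^2/2+z^3/6
  (e.g. R(-1.4)=0.12267, |R|=0.12267)

Solve |R(x)|<1 on ℝ⁻.
x=-1.4: |R|=0.1227
|R(-1.93)|=0.2657 |R(-1.13)|=0.2680 |R(-0.52)|=0.5918
Bisect:
  x_lo=-2.9212 |R|=1.8091  x_hi=-0.2304 |R|=0.7941
  mid=-1.57581 |R|=0.01361 →hi
  mid=-2.24851 |R|=0.61528 →hi
  mid=-2.58486 |R|=1.12256 →lo
  mid=-2.41668 |R|=0.84889 →hi
  mid=-2.50077 |R|=0.98042 →hi
  mid=-2.54282 |R|=1.05013 →lo
  mid=-2.52179 |R|=1.01494 →lo
  mid=-2.51128 |R|=0.99760 →hi
  mid=-2.51654 |R|=1.00625 →lo
  ...
  [-2.51276,-2.51260] ⇒ x*=-2.5127
So |R|<1 on (-2.5127, 0).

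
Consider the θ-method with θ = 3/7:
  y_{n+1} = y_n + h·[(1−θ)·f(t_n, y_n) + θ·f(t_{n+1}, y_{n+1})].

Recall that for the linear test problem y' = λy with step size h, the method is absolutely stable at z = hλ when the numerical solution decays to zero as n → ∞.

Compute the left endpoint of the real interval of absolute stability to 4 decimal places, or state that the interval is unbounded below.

left endpoint -14.0000.

On y'=λy, z=hλ:
  y_{n+1} = y_n + z·[4/7·y_n + 3/7·y_{n+1}] ⇒ (1 − 3/7z)y_{n+1} = (1 + 4/7z)y_n
  Hence R(z) = (1 + 4/7z)/(1 − 3/7z).

Need |R(x)|<1, x<0.
x=-1.73: |R|=0.0066
R=−1: 1+4/7x = −1+3/7x ⇒ -1/7x=2 ⇒ x=2/(-1/7)=-14.0000
Confirm numerically:
  x=-13.468: |R|=0.98878 <1
  x=-10.709: |R|=0.91589 <1
  x=-8.339: |R|=0.82319 <1
  x=-14.506: |R|=1.01002 >1
  x=-14.472: |R|=1.00936 >1
  x=-14.257: |R|=1.00516 >1
Stable set (-14.0000, 0).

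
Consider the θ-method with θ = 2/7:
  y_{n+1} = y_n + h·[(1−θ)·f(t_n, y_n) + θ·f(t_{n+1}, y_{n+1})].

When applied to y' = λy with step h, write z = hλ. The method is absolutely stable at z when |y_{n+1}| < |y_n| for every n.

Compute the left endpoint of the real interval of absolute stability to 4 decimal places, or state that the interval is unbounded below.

left endpoint -4.6667.

Set f=λy, z=hλ:
  y_{n+1} = y_n + z·[5/7·y_n + 2/7·y_{n+1}] ⇒ (1 − 2/7z)y_{n+1} = (1 + 5/7z)y_n
  R(z) = (1 + 5/7z)/(1 − 2/7z).

Find x<0 with |R(x)|<1.
x=-0.36: |R|=0.6736
R=−1: 1+5/7x = −1+2/7x ⇒ -3/7x=2 ⇒ x=2/(-3/7)=-4.6667
Confirm numerically:
  x=-4.207: |R|=0.91054 <1
  x=-3.618: |R|=0.77901 <1
  x=-2.956: |R|=0.60254 <1
  x=-2.572: |R|=0.48254 <1
  x=-5.225: |R|=1.09599 >1
  x=-4.835: |R|=1.03029 >1
Stable set (-4.6667, 0).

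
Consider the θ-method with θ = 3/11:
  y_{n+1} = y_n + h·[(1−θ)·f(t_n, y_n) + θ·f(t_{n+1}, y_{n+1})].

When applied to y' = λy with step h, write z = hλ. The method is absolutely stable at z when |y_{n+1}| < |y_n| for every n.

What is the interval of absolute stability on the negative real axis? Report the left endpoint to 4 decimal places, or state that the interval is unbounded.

Set f=λy, z=hλ:
  y_{n+1} = y_n + z·[8/11·y_n + 3/11·y_{n+1}] ⇒ (1 − 3/11z)y_{n+1} = (1 + 8/11z)y_n
  so R(z) = (1 + 8/11z)/(1 − 3/11z).

Solve |R(x)|<1 on ℝ⁻.
x=-0.68: |R|=0.4264
R=−1: 1+8/11x = −1+3/11x ⇒ -5/11x=2 ⇒ x=2/(-5/11)=-4.4000
Confirm numerically:
  x=-4.097: |R|=0.93495 <1
  x=-2.683: |R|=0.54932 <1
  x=-1.976: |R|=0.28403 <1
  x=-4.934: |R|=1.10348 >1
  x=-4.674: |R|=1.05475 >1
Interval (-4.4000, 0).

(-4.4000, 0).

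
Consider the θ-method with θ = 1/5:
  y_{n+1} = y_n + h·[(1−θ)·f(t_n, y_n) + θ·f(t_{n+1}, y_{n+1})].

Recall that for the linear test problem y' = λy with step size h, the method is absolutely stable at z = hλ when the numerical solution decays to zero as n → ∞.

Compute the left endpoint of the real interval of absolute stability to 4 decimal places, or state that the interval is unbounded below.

left endpoint -3.3333.

Set f=λy, z=hλ:
  y_{n+1} = y_n + z·[4/5·y_n + 1/5·y_{n+1}] ⇒ (1 − 1/5z)y_{n+1} = (1 + 4/5z)y_n
  so R(z) = (1 + 4/5z)/(1 − 1/5z).

Find x<0 with |R(x)|<1.
x=-1.08: |R|=0.1118
R=−1: 1+4/5x = −1+1/5x ⇒ -3/5x=2 ⇒ x=2/(-3/5)=-3.3333
Confirm numerically:
  x=-2.959: |R|=0.85890 <1
  x=-1.946: |R|=0.40081 <1
  x=-1.783: |R|=0.31432 <1
  x=-1.605: |R|=0.21499 <1
  x=-3.861: |R|=1.17865 >1
  x=-3.479: |R|=1.05154 >1
Interval (-3.3333, 0).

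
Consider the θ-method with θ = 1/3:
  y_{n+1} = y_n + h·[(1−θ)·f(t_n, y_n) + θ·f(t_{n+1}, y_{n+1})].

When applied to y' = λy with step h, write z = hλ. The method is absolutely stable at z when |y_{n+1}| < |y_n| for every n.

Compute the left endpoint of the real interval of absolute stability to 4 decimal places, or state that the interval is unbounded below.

On y'=λy, z=hλ:
  y_{n+1} = y_n + z·[2/3·y_n + 1/3·y_{n+1}] ⇒ (1 − 1/3z)y_{n+1} = (1 + 2/3z)y_n
  ⇒ R(z) = (1 + 2/3z)/(1 − 1/3z).

Find x<0 with |R(x)|<1.
x=-0.57: |R|=0.5210
R=−1: 1+2/3x = −1+1/3x ⇒ -1/3x=2 ⇒ x=2/(-1/3)=-6.0000
Confirm numerically:
  x=-4.893: |R|=0.85975 <1
  x=-4.125: |R|=0.73684 <1
  x=-3.157: |R|=0.53825 <1
  x=-6.275: |R|=1.02965 >1
  x=-6.133: |R|=1.01456 >1
Stable set (-6.0000, 0).

left endpoint -6.0000.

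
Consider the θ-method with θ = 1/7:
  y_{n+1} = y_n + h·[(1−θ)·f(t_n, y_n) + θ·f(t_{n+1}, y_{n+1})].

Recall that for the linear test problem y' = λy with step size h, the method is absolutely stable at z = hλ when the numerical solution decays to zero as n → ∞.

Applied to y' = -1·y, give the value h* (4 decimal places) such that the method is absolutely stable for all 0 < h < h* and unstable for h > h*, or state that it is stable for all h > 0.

Set f=λy, z=hλ:
  y_{n+1} = y_n + z·[6/7·y_n + 1/7·y_{n+1}] ⇒ (1 − 1/7z)y_{n+1} = (1 + 6/7z)y_n
  Hence R(z) = (1 + 6/7z)/(1 − 1/7z).

Boundary: |R(x)|=1, x<0.
x=-1: |R|=0.1250
R=−1: 1+6/7x = −1+1/7x ⇒ -5/7x=2 ⇒ x=2/(-5/7)=-2.8000
Confirm numerically:
  x=-2.736: |R|=0.96713 <1
  x=-2.381: |R|=0.77668 <1
  x=-1.179: |R|=0.00905 <1
  x=-3.329: |R|=1.25608 >1
  x=-3.048: |R|=1.12341 >1
  x=-2.856: |R|=1.02841 >1
So |R|<1 on (-2.8000, 0).

(-2.8000,0); λ=-1 ⇒ h* = (14/5)/1 = 2.8000.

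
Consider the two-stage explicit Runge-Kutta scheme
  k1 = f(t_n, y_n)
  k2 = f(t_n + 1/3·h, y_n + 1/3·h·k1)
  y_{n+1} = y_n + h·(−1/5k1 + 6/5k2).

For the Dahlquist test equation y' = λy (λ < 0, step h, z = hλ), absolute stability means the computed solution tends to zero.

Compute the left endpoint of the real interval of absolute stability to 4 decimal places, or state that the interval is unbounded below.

z* = -2.5000.

Set f=λy, z=hλ:
  k1=λy_n ⇒ h·k1=z·y_n;  k2=λ(1+1/3z)y_n ⇒ h·k2=z(1+1/3z)y_n
  y_{n+1}/y_n = 1 − 1/5z + 6/5z(1+1/3z) = 1 + z + 2/5z²
  ⇒ R(z) = 1 + z + 2/5z².

Solve |R(x)|<1 on ℝ⁻.
x=-0.59: |R|=0.5492
R=1: x+2/5x²=0 ⇒ x=−5/2=-2.5000; min R=1−1/(4·2/5)=0.3750>−1
Confirm numerically:
  x=-2.475: |R|=0.97525 <1
  x=-1.875: |R|=0.53125 <1
  x=-1.406: |R|=0.38473 <1
  x=-1.082: |R|=0.38629 <1
  x=-3.004: |R|=1.60561 >1
  x=-2.685: |R|=1.19869 >1
  x=-2.576: |R|=1.07831 >1
Stable set (-2.5000, 0).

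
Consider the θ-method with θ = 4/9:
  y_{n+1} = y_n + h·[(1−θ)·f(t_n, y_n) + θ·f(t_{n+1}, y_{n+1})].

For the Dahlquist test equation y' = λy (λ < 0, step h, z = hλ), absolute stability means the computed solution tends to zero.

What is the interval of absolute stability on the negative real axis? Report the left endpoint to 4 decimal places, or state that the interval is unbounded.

z∈(-18.0000,0).

Set f=λy, z=hλ:
  y_{n+1} = y_n + z·[5/9·y_n + 4/9·y_{n+1}] ⇒ (1 − 4/9z)y_{n+1} = (1 + 5/9z)y_n
  so R(z) = (1 + 5/9z)/(1 − 4/9z).

Need |R(x)|<1, x<0.
x=-1.57: |R|=0.0753
R=−1: 1+5/9x = −1+4/9x ⇒ -1/9x=2 ⇒ x=2/(-1/9)=-18.0000
Confirm numerically:
  x=-10.480: |R|=0.85232 <1
  x=-10.294: |R|=0.84642 <1
  x=-8.286: |R|=0.76950 <1
  x=-7.661: |R|=0.73920 <1
  x=-18.493: |R|=1.00594 >1
  x=-18.459: |R|=1.00554 >1
  x=-18.285: |R|=1.00347 >1
So |R|<1 on (-18.0000, 0).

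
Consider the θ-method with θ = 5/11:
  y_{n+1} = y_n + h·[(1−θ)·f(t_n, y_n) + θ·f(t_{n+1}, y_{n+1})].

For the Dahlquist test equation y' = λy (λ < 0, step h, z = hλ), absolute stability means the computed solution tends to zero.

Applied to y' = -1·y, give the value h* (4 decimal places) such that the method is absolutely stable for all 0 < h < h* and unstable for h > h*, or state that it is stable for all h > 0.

(-22.0000,0); λ=-1 ⇒ h* = (22)/1 = 22.0000.

Set f=λy, z=hλ:
  y_{n+1} = y_n + z·[6/11·y_n + 5/11·y_{n+1}] ⇒ (1 − 5/11z)y_{n+1} = (1 + 6/11z)y_n
  ⇒ R(z) = (1 + 6/11z)/(1 − 5/11z).

Boundary: |R(x)|=1, x<0.
x=-0.85: |R|=0.3869
R=−1: 1+6/11x = −1+5/11x ⇒ -1/11x=2 ⇒ x=2/(-1/11)=-22.0000
Confirm numerically:
  x=-20.074: |R|=0.98271 <1
  x=-17.164: |R|=0.95005 <1
  x=-10.364: |R|=0.81477 <1
  x=-22.170: |R|=1.00140 >1
  x=-22.053: |R|=1.00044 >1
Stable set (-22.0000, 0).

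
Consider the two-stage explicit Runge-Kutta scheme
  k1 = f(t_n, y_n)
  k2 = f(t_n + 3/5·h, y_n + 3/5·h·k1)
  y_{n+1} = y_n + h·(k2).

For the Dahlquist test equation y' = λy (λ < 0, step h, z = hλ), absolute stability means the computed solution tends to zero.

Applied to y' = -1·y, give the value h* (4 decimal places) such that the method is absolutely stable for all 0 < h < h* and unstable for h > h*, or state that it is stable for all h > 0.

(-1.6667,0); λ=-1 ⇒ h* = (5/3)/1 = 1.6667.

Test eqn y'=λy, z=hλ:
  k1=λy_n ⇒ h·k1=z·y_n;  k2=λ(1+3/5z)y_n ⇒ h·k2=z(1+3/5z)y_n
  y_{n+1}/y_n = 1 + z(1+3/5z) = 1 + z + 3/5z²
  R(z) = 1 + z + 3/5z².

Need |R(x)|<1, x<0.
x=-1.59: |R|=0.9269
R=1: x+3/5x²=0 ⇒ x=−5/3=-1.6667; min R=1−1/(4·3/5)=0.5833>−1
Confirm numerically:
  x=-1.538: |R|=0.88127 <1
  x=-1.254: |R|=0.68951 <1
  x=-1.036: |R|=0.60798 <1
  x=-0.814: |R|=0.58356 <1
  x=-2.117: |R|=1.57201 >1
  x=-1.842: |R|=1.19378 >1
Interval (-1.6667, 0).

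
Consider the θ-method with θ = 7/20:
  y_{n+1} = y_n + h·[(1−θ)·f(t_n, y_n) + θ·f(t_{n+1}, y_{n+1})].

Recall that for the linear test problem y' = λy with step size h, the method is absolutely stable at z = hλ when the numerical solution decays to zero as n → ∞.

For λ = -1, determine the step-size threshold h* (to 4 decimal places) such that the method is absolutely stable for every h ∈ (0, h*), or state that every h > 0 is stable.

Set f=λy, z=hλ:
  y_{n+1} = y_n + z·[13/20·y_n + 7/20·y_{n+1}] ⇒ (1 − 7/20z)y_{n+1} = (1 + 13/20z)y_n
  R(z) = (1 + 13/20z)/(1 − 7/20z).

Solve |R(x)|<1 on ℝ⁻.
x=-0.82: |R|=0.3629
R=−1: 1+13/20x = −1+7/20x ⇒ -3/10x=2 ⇒ x=2/(-3/10)=-6.6667
Confirm numerically:
  x=-6.614: |R|=0.99523 <1
  x=-5.412: |R|=0.86995 <1
  x=-2.680: |R|=0.38287 <1
  x=-6.765: |R|=1.00876 >1
Interval (-6.6667, 0).

(-6.6667,0); λ=-1 ⇒ h* = (20/3)/1 = 6.6667.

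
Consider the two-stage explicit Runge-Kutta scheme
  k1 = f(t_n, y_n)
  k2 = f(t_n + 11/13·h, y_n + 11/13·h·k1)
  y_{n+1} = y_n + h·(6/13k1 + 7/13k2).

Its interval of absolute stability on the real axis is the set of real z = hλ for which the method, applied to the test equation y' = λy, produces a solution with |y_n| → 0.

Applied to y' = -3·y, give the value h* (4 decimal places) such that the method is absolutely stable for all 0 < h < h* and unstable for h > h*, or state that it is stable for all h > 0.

Test eqn y'=λy, z=hλ:
  k1=λy_n ⇒ h·k1=z·y_n;  k2=λ(1+11/13z)y_n ⇒ h·k2=z(1+11/13z)y_n
  y_{n+1}/y_n = 1 + 6/13z + 7/13z(1+11/13z) = 1 + z + 77/169z²
  R(z) = 1 + z + 77/169z².

Need |R(x)|<1, x<0.
x=-1.63: |R|=0.5805
R=1: x+77/169x²=0 ⇒ x=−169/77=-2.1948; min R=1−1/(4·77/169)=0.4513>−1
Confirm numerically:
  x=-2.144: |R|=0.95037 <1
  x=-1.995: |R|=0.81838 <1
  x=-1.855: |R|=0.71280 <1
  x=-1.628: |R|=0.57957 <1
  x=-2.584: |R|=1.45821 >1
  x=-2.314: |R|=1.12567 >1
Stable set (-2.1948, 0).

(-2.1948,0); λ=-3 ⇒ h* = (169/77)/3 = 0.7316.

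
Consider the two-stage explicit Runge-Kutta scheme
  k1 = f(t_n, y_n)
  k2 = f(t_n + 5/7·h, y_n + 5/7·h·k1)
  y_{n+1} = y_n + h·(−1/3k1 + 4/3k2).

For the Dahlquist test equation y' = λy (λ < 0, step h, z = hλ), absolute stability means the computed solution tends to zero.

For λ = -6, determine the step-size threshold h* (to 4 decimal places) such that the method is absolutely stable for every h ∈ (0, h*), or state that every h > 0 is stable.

(-1.0500,0); λ=-6 ⇒ h* = (21/20)/6 = 0.1750.

With y'=λy (z=hλ):
  k1=λy_n ⇒ h·k1=z·y_n;  k2=λ(1+5/7z)y_n ⇒ h·k2=z(1+5/7z)y_n
  y_{n+1}/y_n = 1 − 1/3z + 4/3z(1+5/7z) = 1 + z + 20/21z²
  ⇒ R(z) = 1 + z + 20/21z².

Need |R(x)|<1, x<0.
x=-1.48: |R|=1.6061
R=1: x+20/21x²=0 ⇒ x=−21/20=-1.0500; min R=1−1/(4·20/21)=0.7375>−1
Confirm numerically:
  x=-0.949: |R|=0.90872 <1
  x=-0.730: |R|=0.77752 <1
  x=-0.665: |R|=0.75617 <1
  x=-0.532: |R|=0.73755 <1
  x=-1.558: |R|=1.75378 >1
  x=-1.521: |R|=1.68228 >1
  x=-1.298: |R|=1.30658 >1
Stable set (-1.0500, 0).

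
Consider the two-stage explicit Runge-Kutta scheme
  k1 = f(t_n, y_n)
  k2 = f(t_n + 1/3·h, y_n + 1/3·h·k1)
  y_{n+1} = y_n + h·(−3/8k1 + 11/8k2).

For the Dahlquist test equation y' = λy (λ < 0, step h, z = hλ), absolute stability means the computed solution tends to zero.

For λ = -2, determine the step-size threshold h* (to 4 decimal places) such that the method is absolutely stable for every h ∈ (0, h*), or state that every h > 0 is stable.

(-2.1818,0); λ=-2 ⇒ h* = (24/11)/2 = 1.0909.

Set f=λy, z=hλ:
  k1=λy_n ⇒ h·k1=z·y_n;  k2=λ(1+1/3z)y_n ⇒ h·k2=z(1+1/3z)y_n
  y_{n+1}/y_n = 1 − 3/8z + 11/8z(1+1/3z) = 1 + z + 11/24z²
  Hence R(z) = 1 + z + 11/24z².

Need |R(x)|<1, x<0.
x=-0.82: |R|=0.4882
R=1: x+11/24x²=0 ⇒ x=−24/11=-2.1818; min R=1−1/(4·11/24)=0.4545>−1
Confirm numerically:
  x=-1.908: |R|=0.76055 <1
  x=-1.780: |R|=0.67218 <1
  x=-1.595: |R|=0.57101 <1
  x=-2.567: |R|=1.45318 >1
  x=-2.338: |R|=1.16736 >1
Stable set (-2.1818, 0).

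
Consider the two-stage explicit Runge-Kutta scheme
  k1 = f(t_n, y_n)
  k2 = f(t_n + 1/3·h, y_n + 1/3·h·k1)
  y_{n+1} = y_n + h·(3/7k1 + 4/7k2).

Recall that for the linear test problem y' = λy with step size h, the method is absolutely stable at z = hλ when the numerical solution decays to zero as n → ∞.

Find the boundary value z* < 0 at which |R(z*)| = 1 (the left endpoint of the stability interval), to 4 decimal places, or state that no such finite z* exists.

With y'=λy (z=hλ):
  k1=λy_n ⇒ h·k1=z·y_n;  k2=λ(1+1/3z)y_n ⇒ h·k2=z(1+1/3z)y_n
  y_{n+1}/y_n = 1 + 3/7z + 4/7z(1+1/3z) = 1 + z + 4/21z²
  R(z) = 1 + z + 4/21z².

Need |R(x)|<1, x<0.
x=-1.46: |R|=0.0540
R=1: x+4/21x²=0 ⇒ x=−21/4=-5.2500; min R=1−1/(4·4/21)=-0.3125>−1
Confirm numerically:
  x=-5.071: |R|=0.82710 <1
  x=-3.155: |R|=0.25900 <1
  x=-2.831: |R|=0.30442 <1
  x=-5.850: |R|=1.66857 >1
  x=-5.719: |R|=1.51090 >1
  x=-5.373: |R|=1.12588 >1
So |R|<1 on (-5.2500, 0).

z* = -5.2500.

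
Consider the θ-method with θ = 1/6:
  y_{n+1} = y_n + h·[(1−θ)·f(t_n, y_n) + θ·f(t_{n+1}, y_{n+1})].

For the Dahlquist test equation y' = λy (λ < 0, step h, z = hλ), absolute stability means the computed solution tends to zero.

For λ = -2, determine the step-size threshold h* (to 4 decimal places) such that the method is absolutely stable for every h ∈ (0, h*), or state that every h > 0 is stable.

(-3.0000,0); λ=-2 ⇒ h* = (3)/2 = 1.5000.

On y'=λy, z=hλ:
  y_{n+1} = y_n + z·[5/6·y_n + 1/6·y_{n+1}] ⇒ (1 − 1/6z)y_{n+1} = (1 + 5/6z)y_n
  ⇒ R(z) = (1 + 5/6z)/(1 − 1/6z).

Boundary: |R(x)|=1, x<0.
x=-0.69: |R|=0.3812
R=−1: 1+5/6x = −1+1/6x ⇒ -2/3x=2 ⇒ x=2/(-2/3)=-3.0000
Confirm numerically:
  x=-2.367: |R|=0.69738 <1
  x=-2.130: |R|=0.57196 <1
  x=-1.422: |R|=0.14956 <1
  x=-3.464: |R|=1.19611 >1
  x=-3.453: |R|=1.19169 >1
Stable set (-3.0000, 0).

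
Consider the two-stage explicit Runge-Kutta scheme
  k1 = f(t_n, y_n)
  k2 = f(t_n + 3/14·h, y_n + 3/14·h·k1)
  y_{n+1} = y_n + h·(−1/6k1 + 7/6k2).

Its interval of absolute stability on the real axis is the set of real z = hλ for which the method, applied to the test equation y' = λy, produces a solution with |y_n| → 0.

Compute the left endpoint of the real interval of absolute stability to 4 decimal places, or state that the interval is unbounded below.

With y'=λy (z=hλ):
  k1=λy_n ⇒ h·k1=z·y_n;  k2=λ(1+3/14z)y_n ⇒ h·k2=z(1+3/14z)y_n
  y_{n+1}/y_n = 1 − 1/6z + 7/6z(1+3/14z) = 1 + z + 1/4z²
  ⇒ R(z) = 1 + z + 1/4z².

Need |R(x)|<1, x<0.
x=-1.6: |R|=0.0400
R=1: x+1/4x²=0 ⇒ x=−4=-4.0000; min R=1−1/(4·1/4)=0.0000>−1
Confirm numerically:
  x=-3.796: |R|=0.80640 <1
  x=-3.740: |R|=0.75690 <1
  x=-3.430: |R|=0.51123 <1
  x=-1.942: |R|=0.00084 <1
  x=-4.598: |R|=1.68740 >1
  x=-4.226: |R|=1.23877 >1
So |R|<1 on (-4.0000, 0).

z* = -4.0000.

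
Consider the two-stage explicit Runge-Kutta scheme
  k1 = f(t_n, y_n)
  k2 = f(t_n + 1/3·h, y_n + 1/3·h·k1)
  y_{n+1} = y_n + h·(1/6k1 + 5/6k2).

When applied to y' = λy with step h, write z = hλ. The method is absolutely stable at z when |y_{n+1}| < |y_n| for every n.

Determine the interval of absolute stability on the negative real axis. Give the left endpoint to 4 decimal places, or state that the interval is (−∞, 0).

z∈(-3.6000,0).

On y'=λy, z=hλ:
  k1=λy_n ⇒ h·k1=z·y_n;  k2=λ(1+1/3z)y_n ⇒ h·k2=z(1+1/3z)y_n
  y_{n+1}/y_n = 1 + 1/6z + 5/6z(1+1/3z) = 1 + z + 5/18z²
  R(z) = 1 + z + 5/18z².

Need |R(x)|<1, x<0.
x=-0.55: |R|=0.5340
R=1: x+5/18x²=0 ⇒ x=−18/5=-3.6000; min R=1−1/(4·5/18)=0.1000>−1
Confirm numerically:
  x=-3.331: |R|=0.75110 <1
  x=-2.539: |R|=0.25170 <1
  x=-2.524: |R|=0.24560 <1
  x=-2.484: |R|=0.22996 <1
  x=-4.107: |R|=1.57840 >1
  x=-3.871: |R|=1.29140 >1
Interval (-3.6000, 0).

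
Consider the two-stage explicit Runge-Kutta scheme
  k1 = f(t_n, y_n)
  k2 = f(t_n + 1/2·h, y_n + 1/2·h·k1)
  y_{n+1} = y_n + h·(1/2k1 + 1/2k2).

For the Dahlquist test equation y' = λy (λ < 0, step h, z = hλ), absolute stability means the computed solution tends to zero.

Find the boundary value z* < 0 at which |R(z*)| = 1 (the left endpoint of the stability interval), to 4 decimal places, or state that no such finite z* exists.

On y'=λy, z=hλ:
  k1=λy_n ⇒ h·k1=z·y_n;  k2=λ(1+1/2z)y_n ⇒ h·k2=z(1+1/2z)y_n
  y_{n+1}/y_n = 1 + 1/2z + 1/2z(1+1/2z) = 1 + z + 1/4z²
  ⇒ R(z) = 1 + z + 1/4z².

Need |R(x)|<1, x<0.
x=-0.81: |R|=0.3540
R=1: x+1/4x²=0 ⇒ x=−4=-4.0000; min R=1−1/(4·1/4)=0.0000>−1
Confirm numerically:
  x=-3.427: |R|=0.50908 <1
  x=-2.723: |R|=0.13068 <1
  x=-1.736: |R|=0.01742 <1
  x=-4.580: |R|=1.66410 >1
  x=-4.533: |R|=1.60402 >1
  x=-4.221: |R|=1.23321 >1
Stable set (-4.0000, 0).

left endpoint -4.0000.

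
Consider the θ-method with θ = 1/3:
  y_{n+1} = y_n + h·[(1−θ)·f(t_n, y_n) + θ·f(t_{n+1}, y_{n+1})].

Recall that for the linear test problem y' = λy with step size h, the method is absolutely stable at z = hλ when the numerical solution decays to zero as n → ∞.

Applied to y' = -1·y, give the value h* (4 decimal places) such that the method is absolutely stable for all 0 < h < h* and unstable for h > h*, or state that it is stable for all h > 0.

On y'=λy, z=hλ:
  y_{n+1} = y_n + z·[2/3·y_n + 1/3·y_{n+1}] ⇒ (1 − 1/3z)y_{n+1} = (1 + 2/3z)y_n
  so R(z) = (1 + 2/3z)/(1 − 1/3z).

Need |R(x)|<1, x<0.
x=-0.42: |R|=0.6316
R=−1: 1+2/3x = −1+1/3x ⇒ -1/3x=2 ⇒ x=2/(-1/3)=-6.0000
Confirm numerically:
  x=-5.525: |R|=0.94428 <1
  x=-4.382: |R|=0.78082 <1
  x=-3.674: |R|=0.65148 <1
  x=-6.402: |R|=1.04276 >1
  x=-6.234: |R|=1.02534 >1
  x=-6.075: |R|=1.00826 >1
Interval (-6.0000, 0).

(-6.0000,0); λ=-1 ⇒ h* = (6)/1 = 6.0000.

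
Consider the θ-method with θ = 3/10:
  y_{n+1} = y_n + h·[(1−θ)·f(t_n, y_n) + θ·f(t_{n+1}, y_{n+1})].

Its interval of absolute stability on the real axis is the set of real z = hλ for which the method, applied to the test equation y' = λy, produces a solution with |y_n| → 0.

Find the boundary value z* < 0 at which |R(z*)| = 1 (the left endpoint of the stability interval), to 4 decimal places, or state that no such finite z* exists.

z* = -5.0000.

With y'=λy (z=hλ):
  y_{n+1} = y_n + z·[7/10·y_n + 3/10·y_{n+1}] ⇒ (1 − 3/10z)y_{n+1} = (1 + 7/10z)y_n
  R(z) = (1 + 7/10z)/(1 − 3/10z).

Solve |R(x)|<1 on ℝ⁻.
x=-0.57: |R|=0.5132
R=−1: 1+7/10x = −1+3/10x ⇒ -2/5x=2 ⇒ x=2/(-2/5)=-5.0000
Confirm numerically:
  x=-4.068: |R|=0.83210 <1
  x=-3.112: |R|=0.60943 <1
  x=-2.120: |R|=0.29584 <1
  x=-5.278: |R|=1.04304 >1
  x=-5.275: |R|=1.04259 >1
  x=-5.128: |R|=1.02017 >1
Stable set (-5.0000, 0).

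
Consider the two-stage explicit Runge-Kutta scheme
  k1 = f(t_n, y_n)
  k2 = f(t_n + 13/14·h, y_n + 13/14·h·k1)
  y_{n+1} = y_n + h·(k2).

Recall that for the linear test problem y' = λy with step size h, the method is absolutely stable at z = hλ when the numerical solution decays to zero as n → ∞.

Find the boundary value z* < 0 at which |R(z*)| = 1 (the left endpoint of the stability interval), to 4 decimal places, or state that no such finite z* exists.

z* = -1.0769.

Set f=λy, z=hλ:
  k1=λy_n ⇒ h·k1=z·y_n;  k2=λ(1+13/14z)y_n ⇒ h·k2=z(1+13/14z)y_n
  y_{n+1}/y_n = 1 + z(1+13/14z) = 1 + z + 13/14z²
  R(z) = 1 + z + 13/14z².

Solve |R(x)|<1 on ℝ⁻.
x=-0.92: |R|=0.8659
R=1: x+13/14x²=0 ⇒ x=−14/13=-1.0769; min R=1−1/(4·13/14)=0.7308>−1
Confirm numerically:
  x=-0.877: |R|=0.83719 <1
  x=-0.716: |R|=0.76004 <1
  x=-0.520: |R|=0.73109 <1
  x=-0.460: |R|=0.73649 <1
  x=-1.551: |R|=1.68277 >1
  x=-1.170: |R|=1.10112 >1
So |R|<1 on (-1.0769, 0).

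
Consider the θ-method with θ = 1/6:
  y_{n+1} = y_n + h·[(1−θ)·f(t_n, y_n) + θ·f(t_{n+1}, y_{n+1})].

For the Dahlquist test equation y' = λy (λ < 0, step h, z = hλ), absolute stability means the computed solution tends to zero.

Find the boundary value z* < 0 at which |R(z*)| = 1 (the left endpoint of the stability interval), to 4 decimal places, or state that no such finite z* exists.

z* = -3.0000.

On y'=λy, z=hλ:
  y_{n+1} = y_n + z·[5/6·y_n + 1/6·y_{n+1}] ⇒ (1 − 1/6z)y_{n+1} = (1 + 5/6z)y_n
  so R(z) = (1 + 5/6z)/(1 − 1/6z).

Find x<0 with |R(x)|<1.
x=-1.4: |R|=0.1351
R=−1: 1+5/6x = −1+1/6x ⇒ -2/3x=2 ⇒ x=2/(-2/3)=-3.0000
Confirm numerically:
  x=-2.430: |R|=0.72954 <1
  x=-1.876: |R|=0.42915 <1
  x=-1.576: |R|=0.24815 <1
  x=-3.370: |R|=1.15795 >1
  x=-3.321: |R|=1.13775 >1
  x=-3.123: |R|=1.05393 >1
Interval (-3.0000, 0).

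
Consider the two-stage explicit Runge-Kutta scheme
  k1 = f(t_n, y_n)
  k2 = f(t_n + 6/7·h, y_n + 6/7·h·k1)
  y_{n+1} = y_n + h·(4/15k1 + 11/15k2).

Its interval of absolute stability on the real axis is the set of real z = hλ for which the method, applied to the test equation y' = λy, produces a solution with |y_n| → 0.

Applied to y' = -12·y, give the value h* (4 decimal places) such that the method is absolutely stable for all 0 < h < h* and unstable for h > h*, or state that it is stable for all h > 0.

Test eqn y'=λy, z=hλ:
  k1=λy_n ⇒ h·k1=z·y_n;  k2=λ(1+6/7z)y_n ⇒ h·k2=z(1+6/7z)y_n
  y_{n+1}/y_n = 1 + 4/15z + 11/15z(1+6/7z) = 1 + z + 22/35z²
  Hence R(z) = 1 + z + 22/35z².

Find x<0 with |R(x)|<1.
x=-0.84: |R|=0.6035
R=1: x+22/35x²=0 ⇒ x=−35/22=-1.5909; min R=1−1/(4·22/35)=0.6023>−1
Confirm numerically:
  x=-1.435: |R|=0.85937 <1
  x=-1.287: |R|=0.75415 <1
  x=-0.699: |R|=0.60812 <1
  x=-2.189: |R|=1.82294 >1
  x=-1.789: |R|=1.22276 >1
Stable set (-1.5909, 0).

(-1.5909,0); λ=-12 ⇒ h* = (35/22)/12 = 0.1326.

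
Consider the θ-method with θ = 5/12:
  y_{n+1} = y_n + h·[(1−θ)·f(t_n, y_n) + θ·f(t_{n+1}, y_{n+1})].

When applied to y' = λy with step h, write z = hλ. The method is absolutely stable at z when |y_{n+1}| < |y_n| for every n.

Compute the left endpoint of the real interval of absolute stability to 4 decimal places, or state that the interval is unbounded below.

Set f=λy, z=hλ:
  y_{n+1} = y_n + z·[7/12·y_n + 5/12·y_{n+1}] ⇒ (1 − 5/12z)y_{n+1} = (1 + 7/12z)y_n
  so R(z) = (1 + 7/12z)/(1 − 5/12z).

Solve |R(x)|<1 on ℝ⁻.
x=-1.47: |R|=0.0884
R=−1: 1+7/12x = −1+5/12x ⇒ -1/6x=2 ⇒ x=2/(-1/6)=-12.0000
Confirm numerically:
  x=-11.775: |R|=0.99365 <1
  x=-8.412: |R|=0.86726 <1
  x=-7.990: |R|=0.84562 <1
  x=-5.751: |R|=0.69334 <1
  x=-12.545: |R|=1.01459 >1
  x=-12.522: |R|=1.01399 >1
Stable set (-12.0000, 0).

left endpoint -12.0000.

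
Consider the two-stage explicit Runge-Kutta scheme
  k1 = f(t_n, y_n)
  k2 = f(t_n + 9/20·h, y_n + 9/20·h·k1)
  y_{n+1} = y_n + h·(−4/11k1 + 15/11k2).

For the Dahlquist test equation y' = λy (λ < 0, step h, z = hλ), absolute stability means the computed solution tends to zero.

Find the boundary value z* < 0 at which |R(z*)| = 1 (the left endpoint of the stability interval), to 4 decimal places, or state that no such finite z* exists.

On y'=λy, z=hλ:
  k1=λy_n ⇒ h·k1=z·y_n;  k2=λ(1+9/20z)y_n ⇒ h·k2=z(1+9/20z)y_n
  y_{n+1}/y_n = 1 − 4/11z + 15/11z(1+9/20z) = 1 + z + 27/44z²
  R(z) = 1 + z + 27/44z².

Solve |R(x)|<1 on ℝ⁻.
x=-1.56: |R|=0.9333
R=1: x+27/44x²=0 ⇒ x=−44/27=-1.6296; min R=1−1/(4·27/44)=0.5926>−1
Confirm numerically:
  x=-1.244: |R|=0.70562 <1
  x=-1.105: |R|=0.64427 <1
  x=-0.911: |R|=0.59827 <1
  x=-0.852: |R|=0.59344 <1
  x=-2.080: |R|=1.57484 >1
  x=-1.789: |R|=1.17496 >1
So |R|<1 on (-1.6296, 0).

left endpoint -1.6296.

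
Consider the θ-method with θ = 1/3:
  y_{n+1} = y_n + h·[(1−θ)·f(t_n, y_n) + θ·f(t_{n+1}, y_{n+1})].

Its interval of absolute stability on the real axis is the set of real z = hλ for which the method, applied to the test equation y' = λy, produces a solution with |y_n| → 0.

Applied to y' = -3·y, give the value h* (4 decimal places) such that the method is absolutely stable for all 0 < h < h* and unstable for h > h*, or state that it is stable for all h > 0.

(-6.0000,0); λ=-3 ⇒ h* = (6)/3 = 2.0000.

With y'=λy (z=hλ):
  y_{n+1} = y_n + z·[2/3·y_n + 1/3·y_{n+1}] ⇒ (1 − 1/3z)y_{n+1} = (1 + 2/3z)y_n
  ⇒ R(z) = (1 + 2/3z)/(1 − 1/3z).

Find x<0 with |R(x)|<1.
x=-1.31: |R|=0.0882
R=−1: 1+2/3x = −1+1/3x ⇒ -1/3x=2 ⇒ x=2/(-1/3)=-6.0000
Confirm numerically:
  x=-4.843: |R|=0.85248 <1
  x=-4.175: |R|=0.74564 <1
  x=-2.611: |R|=0.39601 <1
  x=-2.470: |R|=0.35466 <1
  x=-6.431: |R|=1.04570 >1
  x=-6.136: |R|=1.01489 >1
  x=-6.057: |R|=1.00629 >1
Interval (-6.0000, 0).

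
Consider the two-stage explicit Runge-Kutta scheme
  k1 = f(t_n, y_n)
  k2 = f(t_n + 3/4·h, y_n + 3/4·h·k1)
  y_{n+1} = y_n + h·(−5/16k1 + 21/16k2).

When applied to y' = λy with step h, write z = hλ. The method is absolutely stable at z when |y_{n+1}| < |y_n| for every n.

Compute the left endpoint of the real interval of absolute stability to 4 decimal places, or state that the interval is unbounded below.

Test eqn y'=λy, z=hλ:
  k1=λy_n ⇒ h·k1=z·y_n;  k2=λ(1+3/4z)y_n ⇒ h·k2=z(1+3/4z)y_n
  y_{n+1}/y_n = 1 − 5/16z + 21/16z(1+3/4z) = 1 + z + 63/64z²
  ⇒ R(z) = 1 + z + 63/64z².

Boundary: |R(x)|=1, x<0.
x=-0.6: |R|=0.7544
R=1: x+63/64x²=0 ⇒ x=−64/63=-1.0159; min R=1−1/(4·63/64)=0.7460>−1
Confirm numerically:
  x=-0.838: |R|=0.85327 <1
  x=-0.826: |R|=0.84562 <1
  x=-0.757: |R|=0.80710 <1
  x=-0.566: |R|=0.74935 <1
  x=-1.452: |R|=1.62336 >1
  x=-1.232: |R|=1.26211 >1
So |R|<1 on (-1.0159, 0).

left endpoint -1.0159.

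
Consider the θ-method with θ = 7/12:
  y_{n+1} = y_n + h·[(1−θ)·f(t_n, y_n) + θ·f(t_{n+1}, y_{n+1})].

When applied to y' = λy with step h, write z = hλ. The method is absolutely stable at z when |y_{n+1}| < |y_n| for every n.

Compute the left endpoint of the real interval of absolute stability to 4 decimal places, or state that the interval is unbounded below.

unbounded; (−∞, 0).

On y'=λy, z=hλ:
  y_{n+1} = y_n + z·[5/12·y_n + 7/12·y_{n+1}] ⇒ (1 − 7/12z)y_{n+1} = (1 + 5/12z)y_n
  ⇒ R(z) = (1 + 5/12z)/(1 − 7/12z).

Find x<0 with |R(x)|<1.
x=-1.62: |R|=0.1671
x=-2: |R|=0.0769
x=-10: |R|=0.4634
x=-100: |R|=0.6854
θ=7/12≥1/2 ⇒ |1+5/12x|<|1−7/12x| ∀x<0 ⇒ interval (−∞,0).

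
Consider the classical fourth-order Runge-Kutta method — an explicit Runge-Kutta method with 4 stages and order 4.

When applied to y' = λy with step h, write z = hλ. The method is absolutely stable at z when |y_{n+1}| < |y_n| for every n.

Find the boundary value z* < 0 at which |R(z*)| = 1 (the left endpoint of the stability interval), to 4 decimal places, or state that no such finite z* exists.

left endpoint -2.7853.

Set f=λy, z=hλ:
  order 4, 4-stage ⇒ R(z)=1+z+z^2/2+z^3/6+z^4/24
  (e.g. R(-0.58)=0.56040, |R|=0.56040)

Need |R(x)|<1, x<0.
x=-0.58: |R|=0.5604
|R(-2.98)|=1.3355 |R(-2.96)|=1.2970 |R(-2.7)|=0.8788
Bisect:
  x_lo=-3.1460 |R|=1.6947  x_hi=-0.1058 |R|=0.8996
  mid=-1.62592 |R|=0.27070 →hi
  mid=-2.38596 |R|=0.54698 →hi
  mid=-2.76598 |R|=0.97127 →hi
  mid=-2.95599 |R|=1.28938 →lo
  mid=-2.86099 |R|=1.12025 →lo
  mid=-2.81349 |R|=1.04334 →lo
  mid=-2.78973 |R|=1.00672 →lo
  mid=-2.77786 |R|=0.98885 →hi
  mid=-2.78380 |R|=0.99774 →hi
  mid=-2.78676 |R|=1.00222 →lo
  ...
  [-2.78547,-2.78528] ⇒ x*=-2.7853
Stable set (-2.7853, 0).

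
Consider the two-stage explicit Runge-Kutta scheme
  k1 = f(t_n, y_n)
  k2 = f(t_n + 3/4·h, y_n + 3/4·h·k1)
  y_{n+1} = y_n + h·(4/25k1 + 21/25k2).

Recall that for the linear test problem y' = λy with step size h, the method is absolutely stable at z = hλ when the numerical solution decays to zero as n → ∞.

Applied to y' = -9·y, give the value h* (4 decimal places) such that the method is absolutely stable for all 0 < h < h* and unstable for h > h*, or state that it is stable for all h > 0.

(-1.5873,0); λ=-9 ⇒ h* = (100/63)/9 = 0.1764.

Set f=λy, z=hλ:
  k1=λy_n ⇒ h·k1=z·y_n;  k2=λ(1+3/4z)y_n ⇒ h·k2=z(1+3/4z)y_n
  y_{n+1}/y_n = 1 + 4/25z + 21/25z(1+3/4z) = 1 + z + 63/100z²
  so R(z) = 1 + z + 63/100z².

Need |R(x)|<1, x<0.
x=-0.95: |R|=0.6186
R=1: x+63/100x²=0 ⇒ x=−100/63=-1.5873; min R=1−1/(4·63/100)=0.6032>−1
Confirm numerically:
  x=-1.206: |R|=0.71029 <1
  x=-0.893: |R|=0.60939 <1
  x=-0.638: |R|=0.61844 <1
  x=-2.133: |R|=1.73330 >1
  x=-1.868: |R|=1.33034 >1
So |R|<1 on (-1.5873, 0).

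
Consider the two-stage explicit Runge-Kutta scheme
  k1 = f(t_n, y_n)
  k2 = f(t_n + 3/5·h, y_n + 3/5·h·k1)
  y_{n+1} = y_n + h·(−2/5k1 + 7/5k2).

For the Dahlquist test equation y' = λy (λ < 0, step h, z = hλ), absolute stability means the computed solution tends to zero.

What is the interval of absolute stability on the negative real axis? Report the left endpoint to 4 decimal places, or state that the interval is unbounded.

On y'=λy, z=hλ:
  k1=λy_n ⇒ h·k1=z·y_n;  k2=λ(1+3/5z)y_n ⇒ h·k2=z(1+3/5z)y_n
  y_{n+1}/y_n = 1 − 2/5z + 7/5z(1+3/5z) = 1 + z + 21/25z²
  R(z) = 1 + z + 21/25z².

Find x<0 with |R(x)|<1.
x=-0.82: |R|=0.7448
R=1: x+21/25x²=0 ⇒ x=−25/21=-1.1905; min R=1−1/(4·21/25)=0.7024>−1
Confirm numerically:
  x=-1.094: |R|=0.91134 <1
  x=-0.931: |R|=0.79708 <1
  x=-0.805: |R|=0.73934 <1
  x=-0.666: |R|=0.70659 <1
  x=-1.735: |R|=1.79359 >1
  x=-1.563: |R|=1.48909 >1
Stable set (-1.1905, 0).

z∈(-1.1905,0).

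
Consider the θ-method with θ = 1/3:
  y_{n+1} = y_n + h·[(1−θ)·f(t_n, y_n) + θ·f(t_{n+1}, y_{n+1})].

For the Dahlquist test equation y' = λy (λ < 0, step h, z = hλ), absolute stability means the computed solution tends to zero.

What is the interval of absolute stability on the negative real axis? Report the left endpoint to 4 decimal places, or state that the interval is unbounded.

(-6.0000, 0).

Set f=λy, z=hλ:
  y_{n+1} = y_n + z·[2/3·y_n + 1/3·y_{n+1}] ⇒ (1 − 1/3z)y_{n+1} = (1 + 2/3z)y_n
  Hence R(z) = (1 + 2/3z)/(1 − 1/3z).

Need |R(x)|<1, x<0.
x=-1.54: |R|=0.0176
R=−1: 1+2/3x = −1+1/3x ⇒ -1/3x=2 ⇒ x=2/(-1/3)=-6.0000
Confirm numerically:
  x=-5.874: |R|=0.98580 <1
  x=-3.345: |R|=0.58156 <1
  x=-3.262: |R|=0.56276 <1
  x=-6.545: |R|=1.05710 >1
  x=-6.484: |R|=1.05103 >1
  x=-6.160: |R|=1.01747 >1
Interval (-6.0000, 0).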